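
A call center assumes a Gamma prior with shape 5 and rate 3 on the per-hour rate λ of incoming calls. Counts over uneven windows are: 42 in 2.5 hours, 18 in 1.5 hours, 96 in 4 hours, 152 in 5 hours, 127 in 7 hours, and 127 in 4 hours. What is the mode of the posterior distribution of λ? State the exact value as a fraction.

566/27

Total count: 42 + 18 + 96 + 152 + 127 + 127 = 562.
Total exposure: 2.5 + 1.5 + 4 + 5 + 7 + 4 = 24 hours.
Gamma(α, β) with Poisson data over total exposure Σt gives posterior Gamma(α+Σx, β+Σt) = Gamma(567, 27).
Posterior mode = (α'−1)/β' = 566/27.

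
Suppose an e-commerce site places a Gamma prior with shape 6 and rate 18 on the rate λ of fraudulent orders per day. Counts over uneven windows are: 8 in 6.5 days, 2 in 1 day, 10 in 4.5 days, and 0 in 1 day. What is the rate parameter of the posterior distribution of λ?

Total count: 8 + 2 + 10 + 0 = 20.
Total exposure: 6.5 + 1 + 4.5 + 1 = 13 days.
Gamma(α, β) with Poisson data over total exposure Σt gives posterior Gamma(α+Σx, β+Σt) = Gamma(26, 31).

31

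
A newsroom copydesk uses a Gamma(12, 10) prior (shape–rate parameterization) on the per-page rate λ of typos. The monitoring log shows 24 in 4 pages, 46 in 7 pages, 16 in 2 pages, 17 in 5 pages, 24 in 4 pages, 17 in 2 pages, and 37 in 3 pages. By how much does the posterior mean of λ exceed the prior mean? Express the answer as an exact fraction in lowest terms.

Total count: 24 + 46 + 16 + 17 + 24 + 17 + 37 = 181.
Total exposure: 4 + 7 + 2 + 5 + 4 + 2 + 3 = 27 pages.
The Gamma prior is conjugate for the Poisson rate, so λ | data ~ Gamma(12+181, 10+27) = Gamma(193, 37).
Posterior mean = 193/37 = 193/37; prior mean = 12/10 = 6/5. Difference = 193/37 − 6/5 = 743/185.

743/185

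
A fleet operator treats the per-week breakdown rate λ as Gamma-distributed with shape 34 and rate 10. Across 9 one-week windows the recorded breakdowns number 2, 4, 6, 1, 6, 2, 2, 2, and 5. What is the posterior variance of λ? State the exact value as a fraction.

64/361

Total count: 2 + 4 + 6 + 1 + 6 + 2 + 2 + 2 + 5 = 30.
Total exposure: 9 weeks.
Gamma(α, β) with Poisson data over total exposure Σt gives posterior Gamma(α+Σx, β+Σt) = Gamma(64, 19).
Posterior variance = α'/β'² = 64/361.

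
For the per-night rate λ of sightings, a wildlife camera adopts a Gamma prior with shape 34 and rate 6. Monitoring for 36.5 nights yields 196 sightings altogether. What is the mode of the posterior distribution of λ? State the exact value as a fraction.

Total count 196 over total exposure 36.5 nights.
Gamma(α, β) with Poisson data over total exposure Σt gives posterior Gamma(α+Σx, β+Σt) = Gamma(230, 85/2).
Posterior mode = (α'−1)/β' = 229/(85/2) = 458/85.

458/85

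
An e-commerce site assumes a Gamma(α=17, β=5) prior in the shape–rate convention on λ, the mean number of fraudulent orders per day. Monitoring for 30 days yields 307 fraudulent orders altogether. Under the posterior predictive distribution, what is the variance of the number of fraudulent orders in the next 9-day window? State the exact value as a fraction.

Total count 307 over total exposure 30 days.
Gamma(α, β) with Poisson data over total exposure Σt gives posterior Gamma(α+Σx, β+Σt) = Gamma(324, 35).
The posterior predictive for a window of length T is Negative Binomial with variance T·α'·(β'+T)/β'² = 9·324·44/1225 = 128304/1225.

128304/1225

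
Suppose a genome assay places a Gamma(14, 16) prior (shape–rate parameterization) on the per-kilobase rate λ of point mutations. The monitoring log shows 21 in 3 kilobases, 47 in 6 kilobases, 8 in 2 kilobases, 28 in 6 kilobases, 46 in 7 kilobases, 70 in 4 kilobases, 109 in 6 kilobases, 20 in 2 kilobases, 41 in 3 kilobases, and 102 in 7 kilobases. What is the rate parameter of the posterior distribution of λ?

62

Total count: 21 + 47 + 8 + 28 + 46 + 70 + 109 + 20 + 41 + 102 = 492.
Total exposure: 3 + 6 + 2 + 6 + 7 + 4 + 6 + 2 + 3 + 7 = 46 kilobases.
By Gamma–Poisson conjugacy, the posterior is Gamma(α + Σx, β + Σt) = Gamma(14 + 492, 16 + 46) = Gamma(506, 62).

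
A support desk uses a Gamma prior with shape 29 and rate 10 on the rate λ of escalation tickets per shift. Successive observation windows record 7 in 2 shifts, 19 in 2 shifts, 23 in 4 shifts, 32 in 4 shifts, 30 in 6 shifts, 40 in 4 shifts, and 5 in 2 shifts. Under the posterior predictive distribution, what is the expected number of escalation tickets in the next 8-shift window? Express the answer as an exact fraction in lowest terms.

740/17

Total count: 7 + 19 + 23 + 32 + 30 + 40 + 5 = 156.
Total exposure: 2 + 2 + 4 + 4 + 6 + 4 + 2 = 24 shifts.
The Gamma prior is conjugate for the Poisson rate, so λ | data ~ Gamma(29+156, 10+24) = Gamma(185, 34).
Predictive mean over an 8-shift window = T·E[λ|data] = 8·185/34 = 740/17.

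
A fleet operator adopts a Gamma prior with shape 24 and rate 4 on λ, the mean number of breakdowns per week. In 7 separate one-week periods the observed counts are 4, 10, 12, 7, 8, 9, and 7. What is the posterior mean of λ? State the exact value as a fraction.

81/11

Total count: 4 + 10 + 12 + 7 + 8 + 9 + 7 = 57.
Total exposure: 7 weeks.
Gamma(α, β) with Poisson data over total exposure Σt gives posterior Gamma(α+Σx, β+Σt) = Gamma(81, 11).
Posterior mean = α'/β' = 81/11.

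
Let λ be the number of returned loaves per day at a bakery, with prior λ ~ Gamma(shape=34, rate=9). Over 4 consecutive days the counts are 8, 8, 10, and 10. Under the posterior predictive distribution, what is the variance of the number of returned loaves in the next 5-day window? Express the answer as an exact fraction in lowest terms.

Total count: 8 + 8 + 10 + 10 = 36.
Total exposure: 4 days.
Conjugate update: add total count to the shape and total exposure to the rate, giving Gamma(70, 13).
The posterior predictive for a window of length T is Negative Binomial with variance T·α'·(β'+T)/β'² = 5·70·18/169 = 6300/169.

6300/169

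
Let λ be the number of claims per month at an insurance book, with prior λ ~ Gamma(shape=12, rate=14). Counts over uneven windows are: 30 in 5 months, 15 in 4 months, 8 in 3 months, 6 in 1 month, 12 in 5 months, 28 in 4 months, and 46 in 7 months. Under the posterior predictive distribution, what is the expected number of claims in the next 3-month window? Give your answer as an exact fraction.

Total count: 30 + 15 + 8 + 6 + 12 + 28 + 46 = 145.
Total exposure: 5 + 4 + 3 + 1 + 5 + 4 + 7 = 29 months.
Posterior: α' = 12 + 145 = 157, β' = 14 + 29 = 43.
Predictive mean over a 3-month window = T·E[λ|data] = 3·157/43 = 471/43.

471/43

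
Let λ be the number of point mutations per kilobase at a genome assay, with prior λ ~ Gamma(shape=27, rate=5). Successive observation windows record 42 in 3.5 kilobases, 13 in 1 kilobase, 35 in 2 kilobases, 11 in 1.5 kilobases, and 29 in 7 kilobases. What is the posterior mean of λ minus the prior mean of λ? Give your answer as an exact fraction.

49/20

Total count: 42 + 13 + 35 + 11 + 29 = 130.
Total exposure: 3.5 + 1 + 2 + 1.5 + 7 = 15 kilobases.
By Gamma–Poisson conjugacy, the posterior is Gamma(α + Σx, β + Σt) = Gamma(27 + 130, 5 + 15) = Gamma(157, 20).
Posterior mean = 157/20 = 157/20; prior mean = 27/5 = 27/5. Difference = 157/20 − 27/5 = 49/20.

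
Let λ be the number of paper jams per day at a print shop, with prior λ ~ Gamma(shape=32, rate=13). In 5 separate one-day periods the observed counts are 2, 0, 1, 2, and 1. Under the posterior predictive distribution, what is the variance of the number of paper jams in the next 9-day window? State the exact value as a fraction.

Total count: 2 + 0 + 1 + 2 + 1 = 6.
Total exposure: 5 days.
The Gamma prior is conjugate for the Poisson rate, so λ | data ~ Gamma(32+6, 13+5) = Gamma(38, 18).
The posterior predictive for a window of length T is Negative Binomial with variance T·α'·(β'+T)/β'² = 9·38·27/324 = 57/2.

57/2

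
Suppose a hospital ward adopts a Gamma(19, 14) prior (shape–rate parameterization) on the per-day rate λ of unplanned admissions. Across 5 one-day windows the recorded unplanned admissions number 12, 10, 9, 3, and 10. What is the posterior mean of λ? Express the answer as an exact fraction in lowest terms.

Total count: 12 + 10 + 9 + 3 + 10 = 44.
Total exposure: 5 days.
The Gamma prior is conjugate for the Poisson rate, so λ | data ~ Gamma(19+44, 14+5) = Gamma(63, 19).
Posterior mean = α'/β' = 63/19.

63/19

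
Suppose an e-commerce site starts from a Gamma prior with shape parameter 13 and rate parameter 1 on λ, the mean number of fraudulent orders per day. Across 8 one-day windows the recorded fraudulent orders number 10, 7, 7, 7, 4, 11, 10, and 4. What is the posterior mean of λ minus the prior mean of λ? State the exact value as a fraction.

-44/9

Total count: 10 + 7 + 7 + 7 + 4 + 11 + 10 + 4 = 60.
Total exposure: 8 days.
By Gamma–Poisson conjugacy, the posterior is Gamma(α + Σx, β + Σt) = Gamma(13 + 60, 1 + 8) = Gamma(73, 9).
Posterior mean = 73/9 = 73/9; prior mean = 13/1 = 13. Difference = 73/9 − 13 = -44/9.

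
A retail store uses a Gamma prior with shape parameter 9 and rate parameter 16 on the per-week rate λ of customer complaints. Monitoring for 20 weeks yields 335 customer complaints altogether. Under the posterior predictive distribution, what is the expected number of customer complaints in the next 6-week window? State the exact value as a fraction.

172/3

Total count 335 over total exposure 20 weeks.
Gamma(α, β) with Poisson data over total exposure Σt gives posterior Gamma(α+Σx, β+Σt) = Gamma(344, 36).
Predictive mean over a 6-week window = T·E[λ|data] = 6·344/36 = 172/3.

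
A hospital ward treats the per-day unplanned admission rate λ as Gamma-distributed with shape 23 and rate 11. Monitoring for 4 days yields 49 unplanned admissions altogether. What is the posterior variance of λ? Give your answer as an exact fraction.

Total count 49 over total exposure 4 days.
By Gamma–Poisson conjugacy, the posterior is Gamma(α + Σx, β + Σt) = Gamma(23 + 49, 11 + 4) = Gamma(72, 15).
Posterior variance = α'/β'² = 72/225 = 8/25.

8/25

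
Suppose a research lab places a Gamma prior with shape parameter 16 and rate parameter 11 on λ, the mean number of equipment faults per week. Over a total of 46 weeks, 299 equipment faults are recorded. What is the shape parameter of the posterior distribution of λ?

315

Total count 299 over total exposure 46 weeks.
Posterior: α' = 16 + 299 = 315, β' = 11 + 46 = 57.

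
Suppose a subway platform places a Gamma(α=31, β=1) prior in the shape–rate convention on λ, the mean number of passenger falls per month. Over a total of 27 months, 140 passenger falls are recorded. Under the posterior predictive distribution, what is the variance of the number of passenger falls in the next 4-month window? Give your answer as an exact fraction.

1368/49

Total count 140 over total exposure 27 months.
By Gamma–Poisson conjugacy, the posterior is Gamma(α + Σx, β + Σt) = Gamma(31 + 140, 1 + 27) = Gamma(171, 28).
The posterior predictive for a window of length T is Negative Binomial with variance T·α'·(β'+T)/β'² = 4·171·32/784 = 1368/49.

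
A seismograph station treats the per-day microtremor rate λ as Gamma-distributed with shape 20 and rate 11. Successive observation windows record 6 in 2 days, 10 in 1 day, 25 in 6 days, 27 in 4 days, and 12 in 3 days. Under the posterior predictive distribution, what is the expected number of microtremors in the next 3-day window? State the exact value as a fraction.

Total count: 6 + 10 + 25 + 27 + 12 = 80.
Total exposure: 2 + 1 + 6 + 4 + 3 = 16 days.
Gamma(α, β) with Poisson data over total exposure Σt gives posterior Gamma(α+Σx, β+Σt) = Gamma(100, 27).
Predictive mean over a 3-day window = T·E[λ|data] = 3·100/27 = 100/9.

100/9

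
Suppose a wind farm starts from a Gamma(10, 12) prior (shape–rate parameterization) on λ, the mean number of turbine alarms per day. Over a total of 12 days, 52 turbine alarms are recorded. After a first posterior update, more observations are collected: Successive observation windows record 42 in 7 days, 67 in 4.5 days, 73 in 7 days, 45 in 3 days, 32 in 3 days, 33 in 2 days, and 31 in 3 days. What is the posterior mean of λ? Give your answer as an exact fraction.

Total count 52 over total exposure 12 days.
After the first batch: Gamma(10 + 52, 12 + 12) = Gamma(62, 24).
Total count: 42 + 67 + 73 + 45 + 32 + 33 + 31 = 323.
Total exposure: 7 + 4.5 + 7 + 3 + 3 + 2 + 3 = 29.5 days.
After the second batch: Gamma(62 + 323, 24 + 29.5) = Gamma(385, 107/2).
Posterior mean = α'/β' = 385/(107/2) = 770/107.

770/107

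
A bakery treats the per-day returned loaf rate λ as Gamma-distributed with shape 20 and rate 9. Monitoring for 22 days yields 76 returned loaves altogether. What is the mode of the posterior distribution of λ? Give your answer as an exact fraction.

95/31

Total count 76 over total exposure 22 days.
Conjugate update: add total count to the shape and total exposure to the rate, giving Gamma(96, 31).
Posterior mode = (α'−1)/β' = 95/31.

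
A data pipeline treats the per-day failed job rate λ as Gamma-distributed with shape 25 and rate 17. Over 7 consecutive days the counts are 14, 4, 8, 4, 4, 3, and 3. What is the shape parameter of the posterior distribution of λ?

Total count: 14 + 4 + 8 + 4 + 4 + 3 + 3 = 40.
Total exposure: 7 days.
Gamma(α, β) with Poisson data over total exposure Σt gives posterior Gamma(α+Σx, β+Σt) = Gamma(65, 24).

65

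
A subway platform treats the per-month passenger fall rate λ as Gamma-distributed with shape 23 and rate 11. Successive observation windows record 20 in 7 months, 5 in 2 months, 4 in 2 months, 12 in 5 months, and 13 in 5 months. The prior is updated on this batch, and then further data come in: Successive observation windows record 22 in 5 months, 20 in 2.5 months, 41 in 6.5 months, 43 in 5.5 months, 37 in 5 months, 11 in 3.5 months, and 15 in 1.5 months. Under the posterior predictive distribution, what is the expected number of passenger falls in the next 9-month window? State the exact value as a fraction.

1596/41

Total count: 20 + 5 + 4 + 12 + 13 = 54.
Total exposure: 7 + 2 + 2 + 5 + 5 = 21 months.
After the first batch: Gamma(23 + 54, 11 + 21) = Gamma(77, 32).
Total count: 22 + 20 + 41 + 43 + 37 + 11 + 15 = 189.
Total exposure: 5 + 2.5 + 6.5 + 5.5 + 5 + 3.5 + 1.5 = 29.5 months.
After the second batch: Gamma(77 + 189, 32 + 29.5) = Gamma(266, 123/2).
Predictive mean over a 9-month window = T·E[λ|data] = 9·266/(123/2) = 1596/41.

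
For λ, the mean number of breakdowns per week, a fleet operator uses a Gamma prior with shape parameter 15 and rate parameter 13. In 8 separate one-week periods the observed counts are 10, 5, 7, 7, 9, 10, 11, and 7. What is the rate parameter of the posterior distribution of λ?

21

Total count: 10 + 5 + 7 + 7 + 9 + 10 + 11 + 7 = 66.
Total exposure: 8 weeks.
By Gamma–Poisson conjugacy, the posterior is Gamma(α + Σx, β + Σt) = Gamma(15 + 66, 13 + 8) = Gamma(81, 21).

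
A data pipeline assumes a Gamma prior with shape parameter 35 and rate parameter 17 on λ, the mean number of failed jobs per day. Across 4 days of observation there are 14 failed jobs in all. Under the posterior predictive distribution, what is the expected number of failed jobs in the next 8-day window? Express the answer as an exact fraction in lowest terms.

56/3

Total count 14 over total exposure 4 days.
Gamma(α, β) with Poisson data over total exposure Σt gives posterior Gamma(α+Σx, β+Σt) = Gamma(49, 21).
Predictive mean over an 8-day window = T·E[λ|data] = 8·49/21 = 56/3.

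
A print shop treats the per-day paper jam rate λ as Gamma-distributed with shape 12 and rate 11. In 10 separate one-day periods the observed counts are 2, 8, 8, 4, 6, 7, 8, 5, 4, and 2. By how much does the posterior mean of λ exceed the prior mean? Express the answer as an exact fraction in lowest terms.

158/77

Total count: 2 + 8 + 8 + 4 + 6 + 7 + 8 + 5 + 4 + 2 = 54.
Total exposure: 10 days.
The Gamma prior is conjugate for the Poisson rate, so λ | data ~ Gamma(12+54, 11+10) = Gamma(66, 21).
Posterior mean = 66/21 = 22/7; prior mean = 12/11 = 12/11. Difference = 22/7 − 12/11 = 158/77.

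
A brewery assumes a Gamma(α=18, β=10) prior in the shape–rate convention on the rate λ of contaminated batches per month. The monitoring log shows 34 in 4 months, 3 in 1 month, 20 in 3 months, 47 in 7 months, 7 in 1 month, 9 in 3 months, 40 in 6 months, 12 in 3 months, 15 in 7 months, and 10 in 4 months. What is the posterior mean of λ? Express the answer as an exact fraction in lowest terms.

Total count: 34 + 3 + 20 + 47 + 7 + 9 + 40 + 12 + 15 + 10 = 197.
Total exposure: 4 + 1 + 3 + 7 + 1 + 3 + 6 + 3 + 7 + 4 = 39 months.
Gamma(α, β) with Poisson data over total exposure Σt gives posterior Gamma(α+Σx, β+Σt) = Gamma(215, 49).
Posterior mean = α'/β' = 215/49.

215/49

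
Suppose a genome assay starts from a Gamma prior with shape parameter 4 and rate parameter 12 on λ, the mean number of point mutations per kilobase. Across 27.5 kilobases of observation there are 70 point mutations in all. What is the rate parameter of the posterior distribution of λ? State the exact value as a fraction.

Total count 70 over total exposure 27.5 kilobases.
By Gamma–Poisson conjugacy, the posterior is Gamma(α + Σx, β + Σt) = Gamma(4 + 70, 12 + 27.5) = Gamma(74, 79/2).

79/2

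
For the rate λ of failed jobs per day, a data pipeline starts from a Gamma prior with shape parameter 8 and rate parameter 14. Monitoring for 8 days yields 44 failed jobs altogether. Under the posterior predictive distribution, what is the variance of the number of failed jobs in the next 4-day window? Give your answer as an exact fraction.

Total count 44 over total exposure 8 days.
The Gamma prior is conjugate for the Poisson rate, so λ | data ~ Gamma(8+44, 14+8) = Gamma(52, 22).
The posterior predictive for a window of length T is Negative Binomial with variance T·α'·(β'+T)/β'² = 4·52·26/484 = 1352/121.

1352/121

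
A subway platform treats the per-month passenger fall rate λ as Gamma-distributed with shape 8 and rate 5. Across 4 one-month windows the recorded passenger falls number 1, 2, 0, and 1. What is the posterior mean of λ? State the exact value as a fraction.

Total count: 1 + 2 + 0 + 1 = 4.
Total exposure: 4 months.
Conjugate update: add total count to the shape and total exposure to the rate, giving Gamma(12, 9).
Posterior mean = α'/β' = 12/9 = 4/3.

4/3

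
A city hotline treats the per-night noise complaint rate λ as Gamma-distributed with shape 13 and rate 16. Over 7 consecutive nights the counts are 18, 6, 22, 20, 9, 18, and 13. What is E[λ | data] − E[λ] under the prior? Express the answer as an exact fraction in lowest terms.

1605/368

Total count: 18 + 6 + 22 + 20 + 9 + 18 + 13 = 106.
Total exposure: 7 nights.
The Gamma prior is conjugate for the Poisson rate, so λ | data ~ Gamma(13+106, 16+7) = Gamma(119, 23).
Posterior mean = 119/23 = 119/23; prior mean = 13/16 = 13/16. Difference = 119/23 − 13/16 = 1605/368.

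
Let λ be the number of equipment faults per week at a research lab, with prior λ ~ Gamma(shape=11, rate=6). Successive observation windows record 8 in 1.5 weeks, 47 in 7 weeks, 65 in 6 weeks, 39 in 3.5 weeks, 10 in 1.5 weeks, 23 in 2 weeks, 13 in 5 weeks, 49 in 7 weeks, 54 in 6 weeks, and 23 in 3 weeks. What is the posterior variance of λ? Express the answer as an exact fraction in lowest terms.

1368/9409

Total count: 8 + 47 + 65 + 39 + 10 + 23 + 13 + 49 + 54 + 23 = 331.
Total exposure: 1.5 + 7 + 6 + 3.5 + 1.5 + 2 + 5 + 7 + 6 + 3 = 42.5 weeks.
The Gamma prior is conjugate for the Poisson rate, so λ | data ~ Gamma(11+331, 6+42.5) = Gamma(342, 97/2).
Posterior variance = α'/β'² = 342/(9409/4) = 1368/9409.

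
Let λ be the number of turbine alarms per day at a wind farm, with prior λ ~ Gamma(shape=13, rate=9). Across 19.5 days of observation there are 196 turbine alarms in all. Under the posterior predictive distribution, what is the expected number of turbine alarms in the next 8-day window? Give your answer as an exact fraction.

Total count 196 over total exposure 19.5 days.
Conjugate update: add total count to the shape and total exposure to the rate, giving Gamma(209, 57/2).
Predictive mean over an 8-day window = T·E[λ|data] = 8·209/(57/2) = 176/3.

176/3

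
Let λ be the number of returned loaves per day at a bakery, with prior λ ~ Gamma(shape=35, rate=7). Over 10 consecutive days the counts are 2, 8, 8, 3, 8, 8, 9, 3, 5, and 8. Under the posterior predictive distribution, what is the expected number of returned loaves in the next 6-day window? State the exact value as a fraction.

582/17

Total count: 2 + 8 + 8 + 3 + 8 + 8 + 9 + 3 + 5 + 8 = 62.
Total exposure: 10 days.
Gamma(α, β) with Poisson data over total exposure Σt gives posterior Gamma(α+Σx, β+Σt) = Gamma(97, 17).
Predictive mean over a 6-day window = T·E[λ|data] = 6·97/17 = 582/17.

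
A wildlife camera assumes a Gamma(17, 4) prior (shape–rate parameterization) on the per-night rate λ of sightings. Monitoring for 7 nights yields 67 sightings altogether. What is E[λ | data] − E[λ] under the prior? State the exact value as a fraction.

Total count 67 over total exposure 7 nights.
Conjugate update: add total count to the shape and total exposure to the rate, giving Gamma(84, 11).
Posterior mean = 84/11 = 84/11; prior mean = 17/4 = 17/4. Difference = 84/11 − 17/4 = 149/44.

149/44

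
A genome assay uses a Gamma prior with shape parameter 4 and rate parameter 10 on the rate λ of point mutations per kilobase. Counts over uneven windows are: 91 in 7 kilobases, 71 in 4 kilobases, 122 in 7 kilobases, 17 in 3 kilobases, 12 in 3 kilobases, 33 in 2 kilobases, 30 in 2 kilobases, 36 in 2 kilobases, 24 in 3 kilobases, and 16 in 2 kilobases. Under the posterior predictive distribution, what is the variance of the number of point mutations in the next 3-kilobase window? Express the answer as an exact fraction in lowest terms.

Total count: 91 + 71 + 122 + 17 + 12 + 33 + 30 + 36 + 24 + 16 = 452.
Total exposure: 7 + 4 + 7 + 3 + 3 + 2 + 2 + 2 + 3 + 2 = 35 kilobases.
Gamma(α, β) with Poisson data over total exposure Σt gives posterior Gamma(α+Σx, β+Σt) = Gamma(456, 45).
The posterior predictive for a window of length T is Negative Binomial with variance T·α'·(β'+T)/β'² = 3·456·48/2025 = 2432/75.

2432/75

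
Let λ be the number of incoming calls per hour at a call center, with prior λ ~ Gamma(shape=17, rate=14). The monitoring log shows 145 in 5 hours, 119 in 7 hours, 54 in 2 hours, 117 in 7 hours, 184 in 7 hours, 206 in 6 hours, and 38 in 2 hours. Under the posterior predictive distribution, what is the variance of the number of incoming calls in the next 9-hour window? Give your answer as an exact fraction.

23364/125

Total count: 145 + 119 + 54 + 117 + 184 + 206 + 38 = 863.
Total exposure: 5 + 7 + 2 + 7 + 7 + 6 + 2 = 36 hours.
Posterior: α' = 17 + 863 = 880, β' = 14 + 36 = 50.
The posterior predictive for a window of length T is Negative Binomial with variance T·α'·(β'+T)/β'² = 9·880·59/2500 = 23364/125.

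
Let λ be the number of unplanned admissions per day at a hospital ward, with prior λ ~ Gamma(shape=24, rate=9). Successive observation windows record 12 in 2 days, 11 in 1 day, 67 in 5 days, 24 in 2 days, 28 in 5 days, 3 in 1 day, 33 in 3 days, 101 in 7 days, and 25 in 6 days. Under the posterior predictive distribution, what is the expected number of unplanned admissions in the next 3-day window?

24

Total count: 12 + 11 + 67 + 24 + 28 + 3 + 33 + 101 + 25 = 304.
Total exposure: 2 + 1 + 5 + 2 + 5 + 1 + 3 + 7 + 6 = 32 days.
Posterior: α' = 24 + 304 = 328, β' = 9 + 32 = 41.
Predictive mean over a 3-day window = T·E[λ|data] = 3·328/41 = 24.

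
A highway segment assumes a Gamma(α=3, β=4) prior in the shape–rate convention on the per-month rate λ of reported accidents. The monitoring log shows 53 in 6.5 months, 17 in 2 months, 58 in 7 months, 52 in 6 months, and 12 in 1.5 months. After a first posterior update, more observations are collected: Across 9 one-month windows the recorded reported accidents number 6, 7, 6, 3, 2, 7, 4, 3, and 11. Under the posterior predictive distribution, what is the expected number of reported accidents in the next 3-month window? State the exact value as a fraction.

61/3

Total count: 53 + 17 + 58 + 52 + 12 = 192.
Total exposure: 6.5 + 2 + 7 + 6 + 1.5 = 23 months.
After the first batch: Gamma(3 + 192, 4 + 23) = Gamma(195, 27).
Total count: 6 + 7 + 6 + 3 + 2 + 7 + 4 + 3 + 11 = 49.
Total exposure: 9 months.
After the second batch: Gamma(195 + 49, 27 + 9) = Gamma(244, 36).
Predictive mean over a 3-month window = T·E[λ|data] = 3·244/36 = 61/3.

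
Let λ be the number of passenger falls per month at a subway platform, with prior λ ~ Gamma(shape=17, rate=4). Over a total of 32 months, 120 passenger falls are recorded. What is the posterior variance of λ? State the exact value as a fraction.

Total count 120 over total exposure 32 months.
Posterior: α' = 17 + 120 = 137, β' = 4 + 32 = 36.
Posterior variance = α'/β'² = 137/1296.

137/1296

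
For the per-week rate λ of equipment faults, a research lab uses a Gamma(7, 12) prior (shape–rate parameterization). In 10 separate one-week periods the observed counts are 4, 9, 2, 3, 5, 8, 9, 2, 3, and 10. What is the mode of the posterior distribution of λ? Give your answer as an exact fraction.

61/22

Total count: 4 + 9 + 2 + 3 + 5 + 8 + 9 + 2 + 3 + 10 = 55.
Total exposure: 10 weeks.
The Gamma prior is conjugate for the Poisson rate, so λ | data ~ Gamma(7+55, 12+10) = Gamma(62, 22).
Posterior mode = (α'−1)/β' = 61/22.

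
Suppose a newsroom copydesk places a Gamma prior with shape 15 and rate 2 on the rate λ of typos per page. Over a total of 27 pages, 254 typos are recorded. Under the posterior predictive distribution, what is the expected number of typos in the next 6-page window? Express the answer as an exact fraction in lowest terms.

1614/29

Total count 254 over total exposure 27 pages.
By Gamma–Poisson conjugacy, the posterior is Gamma(α + Σx, β + Σt) = Gamma(15 + 254, 2 + 27) = Gamma(269, 29).
Predictive mean over a 6-page window = T·E[λ|data] = 6·269/29 = 1614/29.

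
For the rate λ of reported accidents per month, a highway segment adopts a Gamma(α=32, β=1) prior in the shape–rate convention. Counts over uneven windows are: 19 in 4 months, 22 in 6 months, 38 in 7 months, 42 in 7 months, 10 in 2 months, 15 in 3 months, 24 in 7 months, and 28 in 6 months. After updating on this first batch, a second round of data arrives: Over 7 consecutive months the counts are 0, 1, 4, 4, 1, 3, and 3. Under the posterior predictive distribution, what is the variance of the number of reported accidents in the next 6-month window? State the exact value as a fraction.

20664/625

Total count: 19 + 22 + 38 + 42 + 10 + 15 + 24 + 28 = 198.
Total exposure: 4 + 6 + 7 + 7 + 2 + 3 + 7 + 6 = 42 months.
After the first batch: Gamma(32 + 198, 1 + 42) = Gamma(230, 43).
Total count: 0 + 1 + 4 + 4 + 1 + 3 + 3 = 16.
Total exposure: 7 months.
After the second batch: Gamma(230 + 16, 43 + 7) = Gamma(246, 50).
The posterior predictive for a window of length T is Negative Binomial with variance T·α'·(β'+T)/β'² = 6·246·56/2500 = 20664/625.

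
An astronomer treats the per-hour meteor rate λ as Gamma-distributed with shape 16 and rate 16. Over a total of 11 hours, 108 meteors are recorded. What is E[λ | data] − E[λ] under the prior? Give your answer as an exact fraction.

Total count 108 over total exposure 11 hours.
The Gamma prior is conjugate for the Poisson rate, so λ | data ~ Gamma(16+108, 16+11) = Gamma(124, 27).
Posterior mean = 124/27 = 124/27; prior mean = 16/16 = 1. Difference = 124/27 − 1 = 97/27.

97/27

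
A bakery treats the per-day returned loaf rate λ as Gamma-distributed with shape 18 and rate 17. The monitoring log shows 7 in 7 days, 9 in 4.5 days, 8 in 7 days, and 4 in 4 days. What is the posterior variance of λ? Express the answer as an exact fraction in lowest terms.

Total count: 7 + 9 + 8 + 4 = 28.
Total exposure: 7 + 4.5 + 7 + 4 = 22.5 days.
Posterior: α' = 18 + 28 = 46, β' = 17 + 22.5 = 79/2.
Posterior variance = α'/β'² = 46/(6241/4) = 184/6241.

184/6241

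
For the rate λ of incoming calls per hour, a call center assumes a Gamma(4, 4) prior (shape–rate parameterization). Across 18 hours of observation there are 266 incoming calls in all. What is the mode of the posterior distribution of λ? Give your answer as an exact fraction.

Total count 266 over total exposure 18 hours.
Posterior: α' = 4 + 266 = 270, β' = 4 + 18 = 22.
Posterior mode = (α'−1)/β' = 269/22.

269/22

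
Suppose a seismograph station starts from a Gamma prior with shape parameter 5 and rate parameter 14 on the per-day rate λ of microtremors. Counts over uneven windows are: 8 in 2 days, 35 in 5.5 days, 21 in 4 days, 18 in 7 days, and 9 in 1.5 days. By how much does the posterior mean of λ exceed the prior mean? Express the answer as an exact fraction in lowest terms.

Total count: 8 + 35 + 21 + 18 + 9 = 91.
Total exposure: 2 + 5.5 + 4 + 7 + 1.5 = 20 days.
Conjugate update: add total count to the shape and total exposure to the rate, giving Gamma(96, 34).
Posterior mean = 96/34 = 48/17; prior mean = 5/14 = 5/14. Difference = 48/17 − 5/14 = 587/238.

587/238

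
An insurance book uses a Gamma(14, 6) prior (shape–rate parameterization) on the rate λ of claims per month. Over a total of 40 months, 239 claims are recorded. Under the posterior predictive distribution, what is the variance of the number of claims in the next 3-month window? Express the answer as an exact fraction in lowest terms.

1617/92

Total count 239 over total exposure 40 months.
Gamma(α, β) with Poisson data over total exposure Σt gives posterior Gamma(α+Σx, β+Σt) = Gamma(253, 46).
The posterior predictive for a window of length T is Negative Binomial with variance T·α'·(β'+T)/β'² = 3·253·49/2116 = 1617/92.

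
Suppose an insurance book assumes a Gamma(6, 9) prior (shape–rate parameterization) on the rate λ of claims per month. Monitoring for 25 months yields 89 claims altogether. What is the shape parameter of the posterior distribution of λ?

Total count 89 over total exposure 25 months.
Posterior: α' = 6 + 89 = 95, β' = 9 + 25 = 34.

95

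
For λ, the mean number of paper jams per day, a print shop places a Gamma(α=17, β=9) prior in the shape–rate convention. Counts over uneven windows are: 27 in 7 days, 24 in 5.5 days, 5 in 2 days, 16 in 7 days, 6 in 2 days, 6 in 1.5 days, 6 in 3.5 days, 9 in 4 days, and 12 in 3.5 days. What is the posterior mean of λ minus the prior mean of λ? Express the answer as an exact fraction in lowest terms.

43/45

Total count: 27 + 24 + 5 + 16 + 6 + 6 + 6 + 9 + 12 = 111.
Total exposure: 7 + 5.5 + 2 + 7 + 2 + 1.5 + 3.5 + 4 + 3.5 = 36 days.
Posterior: α' = 17 + 111 = 128, β' = 9 + 36 = 45.
Posterior mean = 128/45 = 128/45; prior mean = 17/9 = 17/9. Difference = 128/45 − 17/9 = 43/45.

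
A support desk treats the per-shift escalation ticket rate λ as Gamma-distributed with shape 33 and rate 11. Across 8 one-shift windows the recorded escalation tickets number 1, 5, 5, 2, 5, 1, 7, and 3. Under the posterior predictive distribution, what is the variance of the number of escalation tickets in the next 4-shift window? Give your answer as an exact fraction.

Total count: 1 + 5 + 5 + 2 + 5 + 1 + 7 + 3 = 29.
Total exposure: 8 shifts.
Conjugate update: add total count to the shape and total exposure to the rate, giving Gamma(62, 19).
The posterior predictive for a window of length T is Negative Binomial with variance T·α'·(β'+T)/β'² = 4·62·23/361 = 5704/361.

5704/361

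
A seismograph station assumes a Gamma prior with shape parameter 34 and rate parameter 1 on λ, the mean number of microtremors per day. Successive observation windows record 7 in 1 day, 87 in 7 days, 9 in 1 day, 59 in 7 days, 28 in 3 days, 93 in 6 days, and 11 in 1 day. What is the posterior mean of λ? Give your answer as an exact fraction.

328/27

Total count: 7 + 87 + 9 + 59 + 28 + 93 + 11 = 294.
Total exposure: 1 + 7 + 1 + 7 + 3 + 6 + 1 = 26 days.
Gamma(α, β) with Poisson data over total exposure Σt gives posterior Gamma(α+Σx, β+Σt) = Gamma(328, 27).
Posterior mean = α'/β' = 328/27.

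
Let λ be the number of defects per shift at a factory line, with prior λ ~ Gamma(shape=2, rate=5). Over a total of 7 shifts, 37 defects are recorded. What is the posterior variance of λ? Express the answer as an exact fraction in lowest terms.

13/48

Total count 37 over total exposure 7 shifts.
By Gamma–Poisson conjugacy, the posterior is Gamma(α + Σx, β + Σt) = Gamma(2 + 37, 5 + 7) = Gamma(39, 12).
Posterior variance = α'/β'² = 39/144 = 13/48.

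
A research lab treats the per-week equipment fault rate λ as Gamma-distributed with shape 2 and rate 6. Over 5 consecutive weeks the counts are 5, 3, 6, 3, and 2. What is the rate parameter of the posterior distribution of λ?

11

Total count: 5 + 3 + 6 + 3 + 2 = 19.
Total exposure: 5 weeks.
The Gamma prior is conjugate for the Poisson rate, so λ | data ~ Gamma(2+19, 6+5) = Gamma(21, 11).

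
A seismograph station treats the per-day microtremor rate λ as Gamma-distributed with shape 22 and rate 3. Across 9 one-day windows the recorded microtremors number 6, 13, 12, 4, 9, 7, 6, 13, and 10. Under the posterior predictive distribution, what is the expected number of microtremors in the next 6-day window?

Total count: 6 + 13 + 12 + 4 + 9 + 7 + 6 + 13 + 10 = 80.
Total exposure: 9 days.
Gamma(α, β) with Poisson data over total exposure Σt gives posterior Gamma(α+Σx, β+Σt) = Gamma(102, 12).
Predictive mean over a 6-day window = T·E[λ|data] = 6·102/12 = 51.

51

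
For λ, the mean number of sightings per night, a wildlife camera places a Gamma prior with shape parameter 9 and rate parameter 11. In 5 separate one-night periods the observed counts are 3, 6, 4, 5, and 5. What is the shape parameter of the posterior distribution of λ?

32

Total count: 3 + 6 + 4 + 5 + 5 = 23.
Total exposure: 5 nights.
Posterior: α' = 9 + 23 = 32, β' = 11 + 5 = 16.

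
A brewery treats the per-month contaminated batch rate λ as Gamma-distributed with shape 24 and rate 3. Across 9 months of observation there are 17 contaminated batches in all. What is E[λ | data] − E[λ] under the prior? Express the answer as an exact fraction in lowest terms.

Total count 17 over total exposure 9 months.
Conjugate update: add total count to the shape and total exposure to the rate, giving Gamma(41, 12).
Posterior mean = 41/12 = 41/12; prior mean = 24/3 = 8. Difference = 41/12 − 8 = -55/12.

-55/12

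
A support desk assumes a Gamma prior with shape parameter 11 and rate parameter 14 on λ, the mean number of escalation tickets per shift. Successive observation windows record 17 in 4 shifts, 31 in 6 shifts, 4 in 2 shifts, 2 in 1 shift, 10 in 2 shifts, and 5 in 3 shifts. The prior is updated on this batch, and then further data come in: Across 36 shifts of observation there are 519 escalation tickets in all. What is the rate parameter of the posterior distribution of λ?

68

Total count: 17 + 31 + 4 + 2 + 10 + 5 = 69.
Total exposure: 4 + 6 + 2 + 1 + 2 + 3 = 18 shifts.
After the first batch: Gamma(11 + 69, 14 + 18) = Gamma(80, 32).
Total count 519 over total exposure 36 shifts.
After the second batch: Gamma(80 + 519, 32 + 36) = Gamma(599, 68).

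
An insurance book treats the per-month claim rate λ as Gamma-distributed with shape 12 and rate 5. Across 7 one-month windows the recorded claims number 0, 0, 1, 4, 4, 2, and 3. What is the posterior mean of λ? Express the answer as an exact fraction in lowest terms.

Total count: 0 + 0 + 1 + 4 + 4 + 2 + 3 = 14.
Total exposure: 7 months.
By Gamma–Poisson conjugacy, the posterior is Gamma(α + Σx, β + Σt) = Gamma(12 + 14, 5 + 7) = Gamma(26, 12).
Posterior mean = α'/β' = 26/12 = 13/6.

13/6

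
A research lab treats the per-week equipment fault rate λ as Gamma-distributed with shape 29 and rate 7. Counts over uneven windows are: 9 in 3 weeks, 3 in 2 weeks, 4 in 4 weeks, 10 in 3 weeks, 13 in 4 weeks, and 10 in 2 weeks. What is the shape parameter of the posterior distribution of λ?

78

Total count: 9 + 3 + 4 + 10 + 13 + 10 = 49.
Total exposure: 3 + 2 + 4 + 3 + 4 + 2 = 18 weeks.
Posterior: α' = 29 + 49 = 78, β' = 7 + 18 = 25.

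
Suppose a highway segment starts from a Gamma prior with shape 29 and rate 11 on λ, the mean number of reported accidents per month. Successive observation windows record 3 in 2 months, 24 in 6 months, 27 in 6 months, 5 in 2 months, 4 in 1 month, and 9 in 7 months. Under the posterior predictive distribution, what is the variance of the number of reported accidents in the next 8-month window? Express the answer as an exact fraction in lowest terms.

Total count: 3 + 24 + 27 + 5 + 4 + 9 = 72.
Total exposure: 2 + 6 + 6 + 2 + 1 + 7 = 24 months.
Posterior: α' = 29 + 72 = 101, β' = 11 + 24 = 35.
The posterior predictive for a window of length T is Negative Binomial with variance T·α'·(β'+T)/β'² = 8·101·43/1225 = 34744/1225.

34744/1225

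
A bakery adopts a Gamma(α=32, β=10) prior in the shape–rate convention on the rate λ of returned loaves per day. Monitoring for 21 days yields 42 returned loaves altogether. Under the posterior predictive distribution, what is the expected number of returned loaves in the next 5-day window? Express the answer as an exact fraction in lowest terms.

Total count 42 over total exposure 21 days.
Posterior: α' = 32 + 42 = 74, β' = 10 + 21 = 31.
Predictive mean over a 5-day window = T·E[λ|data] = 5·74/31 = 370/31.

370/31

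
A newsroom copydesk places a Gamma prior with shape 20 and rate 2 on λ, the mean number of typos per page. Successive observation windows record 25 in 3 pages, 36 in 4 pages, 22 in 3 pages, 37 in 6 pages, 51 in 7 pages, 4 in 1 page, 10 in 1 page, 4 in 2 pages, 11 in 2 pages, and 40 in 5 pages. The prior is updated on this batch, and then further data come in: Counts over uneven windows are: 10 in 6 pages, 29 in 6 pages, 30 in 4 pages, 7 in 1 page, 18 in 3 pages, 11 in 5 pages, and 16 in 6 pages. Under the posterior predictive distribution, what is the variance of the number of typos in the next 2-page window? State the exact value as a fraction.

52578/4489

Total count: 25 + 36 + 22 + 37 + 51 + 4 + 10 + 4 + 11 + 40 = 240.
Total exposure: 3 + 4 + 3 + 6 + 7 + 1 + 1 + 2 + 2 + 5 = 34 pages.
After the first batch: Gamma(20 + 240, 2 + 34) = Gamma(260, 36).
Total count: 10 + 29 + 30 + 7 + 18 + 11 + 16 = 121.
Total exposure: 6 + 6 + 4 + 1 + 3 + 5 + 6 = 31 pages.
After the second batch: Gamma(260 + 121, 36 + 31) = Gamma(381, 67).
The posterior predictive for a window of length T is Negative Binomial with variance T·α'·(β'+T)/β'² = 2·381·69/4489 = 52578/4489.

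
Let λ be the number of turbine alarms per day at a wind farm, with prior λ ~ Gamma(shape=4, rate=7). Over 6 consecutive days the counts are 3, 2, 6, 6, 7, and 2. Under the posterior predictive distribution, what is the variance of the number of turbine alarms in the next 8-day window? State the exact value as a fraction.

5040/169

Total count: 3 + 2 + 6 + 6 + 7 + 2 = 26.
Total exposure: 6 days.
The Gamma prior is conjugate for the Poisson rate, so λ | data ~ Gamma(4+26, 7+6) = Gamma(30, 13).
The posterior predictive for a window of length T is Negative Binomial with variance T·α'·(β'+T)/β'² = 8·30·21/169 = 5040/169.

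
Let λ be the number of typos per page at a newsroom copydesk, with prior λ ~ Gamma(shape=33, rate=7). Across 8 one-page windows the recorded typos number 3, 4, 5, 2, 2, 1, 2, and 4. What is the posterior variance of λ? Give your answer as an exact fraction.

Total count: 3 + 4 + 5 + 2 + 2 + 1 + 2 + 4 = 23.
Total exposure: 8 pages.
By Gamma–Poisson conjugacy, the posterior is Gamma(α + Σx, β + Σt) = Gamma(33 + 23, 7 + 8) = Gamma(56, 15).
Posterior variance = α'/β'² = 56/225.

56/225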